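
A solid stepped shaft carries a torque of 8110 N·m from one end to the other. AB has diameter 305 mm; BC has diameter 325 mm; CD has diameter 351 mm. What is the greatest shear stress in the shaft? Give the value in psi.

Under the same torque, τ_max = 16T/(πd³) is largest where d is smallest — segment AB (d = 305 mm).
τ_max = 16·8110/(π·(0.305)³) = 1.456×10^6 Pa.

211 psi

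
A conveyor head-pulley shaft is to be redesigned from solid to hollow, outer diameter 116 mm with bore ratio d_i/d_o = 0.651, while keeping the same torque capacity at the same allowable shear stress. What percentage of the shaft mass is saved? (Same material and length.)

34.3 %

Equal τ_max and T ⇒ the solid shaft needs d_s³ = d_o³(1−k⁴), so d_s = 116·(1−0.651⁴)^(1/3) = 108.6 mm.
Area ratio A_h/A_s = d_o²(1−k²)/d_s² = (1−k²)/(1−k⁴)^(2/3) = 0.6575.
Mass saving = 1 − 0.6575 = 34.3 %.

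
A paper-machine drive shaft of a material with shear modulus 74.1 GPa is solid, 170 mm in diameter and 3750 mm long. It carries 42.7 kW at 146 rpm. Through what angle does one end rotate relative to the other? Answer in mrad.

1.72 mrad

ω = 2π·146/60 = 15.29 rad/s, so T = P/ω = 42.7×10³ / 15.29 = 2793 N·m.
J = πd⁴/32 = π(0.170)⁴/32 = 8.200×10^-5 m⁴.
θ = T·L/(G·J) = 2793 × 3.75 / (74.1×10⁹ × 8.200×10^-5) = 1.724×10^-3 rad.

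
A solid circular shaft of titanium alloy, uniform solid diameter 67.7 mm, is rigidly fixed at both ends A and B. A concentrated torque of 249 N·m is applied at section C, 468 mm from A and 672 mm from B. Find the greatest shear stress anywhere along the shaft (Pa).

With uniform GJ and both ends fixed, compatibility θ_AC = θ_CB gives T_A·a = T_B·b, together with T_A + T_B = T₀.
T_A = T₀·b/(a+b) = 249.0·672/1140 = 146.8 N·m; T_B = 102.2 N·m.
τ in each portion: τ_AC = 2.41×10^6 Pa, τ_CB = 1.68×10^6 Pa; maximum is in AC.
τ_max = T_AC·r/J = 146.8·0.0338/2.06×10^-6 = 2.409×10^6 Pa.

2.41e6 Pa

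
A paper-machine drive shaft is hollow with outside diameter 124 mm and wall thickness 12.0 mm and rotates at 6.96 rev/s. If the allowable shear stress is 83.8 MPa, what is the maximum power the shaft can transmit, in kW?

792 kW

J = π(d_o⁴ − d_i⁴)/32 = π(0.124⁴ − 0.100⁴)/32 = 1.339×10^-5 m⁴.
T_max = τ_allow·J/r = 8.38×10^7 × 1.339×10^-5 / 0.0620 = 18100 N·m.
ω = 2π·6.96 = 43.73 rad/s, so P_max = T_max·ω = 7.916×10^5 W.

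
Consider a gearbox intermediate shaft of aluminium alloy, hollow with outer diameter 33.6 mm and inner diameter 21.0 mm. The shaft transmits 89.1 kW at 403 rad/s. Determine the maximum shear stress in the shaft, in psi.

5080 psi

ω = 403 rad/s, so T = P/ω = 89.1×10³ / 403.0 = 221.1 N·m.
J = π(d_o⁴ − d_i⁴)/32 = π(0.0336⁴ − 0.0210⁴)/32 = 1.060×10^-7 m⁴.
τ_max = T·r/J = 221.1 × 0.0168 / 1.060×10^-7 = 3.503×10^7 Pa.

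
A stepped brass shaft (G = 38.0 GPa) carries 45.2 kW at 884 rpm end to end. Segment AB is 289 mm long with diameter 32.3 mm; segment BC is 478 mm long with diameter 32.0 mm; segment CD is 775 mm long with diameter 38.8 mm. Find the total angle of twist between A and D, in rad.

ω = 2π·884/60 = 92.57 rad/s, so T = P/ω = 45.2×10³ / 92.57 = 488.3 N·m.
J_AB = π(0.0323)⁴/32 = 1.07×10^-7 m⁴; J_BC = π(0.0320)⁴/32 = 1.03×10^-7 m⁴; J_CD = π(0.0388)⁴/32 = 2.22×10^-7 m⁴.
θ = (T/G)·Σ L_i/J_i = (488.3/38.0×10⁹)·(0.289/1.07×10^-7 + 0.478/1.03×10^-7 + 0.775/2.22×10^-7) = 0.1392 rad.

0.139 rad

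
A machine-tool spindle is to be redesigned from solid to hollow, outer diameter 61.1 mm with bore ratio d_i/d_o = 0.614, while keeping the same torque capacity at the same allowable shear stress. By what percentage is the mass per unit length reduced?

Equal τ_max and T ⇒ the solid shaft needs d_s³ = d_o³(1−k⁴), so d_s = 61.1·(1−0.614⁴)^(1/3) = 58.06 mm.
Area ratio A_h/A_s = d_o²(1−k²)/d_s² = (1−k²)/(1−k⁴)^(2/3) = 0.6900.
Mass saving = 1 − 0.6900 = 31.0 %.

31.0 %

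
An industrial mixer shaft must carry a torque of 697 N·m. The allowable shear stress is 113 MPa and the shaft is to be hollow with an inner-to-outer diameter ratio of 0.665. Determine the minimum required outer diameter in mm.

33.9 mm

For a hollow shaft with d_i/d_o = 0.665: τ_max = 16T/(π d_o³ (1−k⁴)), so d_o = [16T/(π τ_allow (1−k⁴))]^(1/3) = [16·697.0/(π·1.13×10^8·0.8044)]^(1/3) = 0.03393 m.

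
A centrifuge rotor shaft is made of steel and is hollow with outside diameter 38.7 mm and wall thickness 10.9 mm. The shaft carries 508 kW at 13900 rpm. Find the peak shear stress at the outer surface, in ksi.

4.62 ksi

ω = 2π·13900/60 = 1456 rad/s, so T = P/ω = 508×10³ / 1456 = 349.0 N·m.
J = π(d_o⁴ − d_i⁴)/32 = π(0.0387⁴ − 0.0169⁴)/32 = 2.122×10^-7 m⁴.
τ_max = T·r/J = 349.0 × 0.0194 / 2.122×10^-7 = 3.182×10^7 Pa.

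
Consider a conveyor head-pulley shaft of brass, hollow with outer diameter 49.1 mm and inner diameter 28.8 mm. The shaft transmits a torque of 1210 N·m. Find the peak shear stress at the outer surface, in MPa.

J = π(d_o⁴ − d_i⁴)/32 = π(0.0491⁴ − 0.0288⁴)/32 = 5.031×10^-7 m⁴.
τ_max = T·r/J = 1210 × 0.0246 / 5.031×10^-7 = 5.905×10^7 Pa.

59.1 MPa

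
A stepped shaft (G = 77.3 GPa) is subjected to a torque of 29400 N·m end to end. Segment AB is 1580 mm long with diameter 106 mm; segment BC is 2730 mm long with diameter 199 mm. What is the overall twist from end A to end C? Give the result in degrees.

J_AB = π(0.106)⁴/32 = 1.24×10^-5 m⁴; J_BC = π(0.199)⁴/32 = 1.54×10^-4 m⁴.
θ = (T/G)·Σ L_i/J_i = (29400/77.3×10⁹)·(1.58/1.24×10^-5 + 2.73/1.54×10^-4) = 0.05523 rad.

3.16°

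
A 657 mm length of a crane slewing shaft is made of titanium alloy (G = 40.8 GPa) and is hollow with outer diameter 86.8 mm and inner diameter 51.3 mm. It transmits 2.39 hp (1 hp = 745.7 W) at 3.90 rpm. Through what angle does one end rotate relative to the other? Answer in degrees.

ω = 2π·3.90/60 = 0.4084 rad/s, so T = P/ω = 2.39×745.7 / 0.4084 = 4364 N·m.
J = π(d_o⁴ − d_i⁴)/32 = π(0.0868⁴ − 0.0513⁴)/32 = 4.893×10^-6 m⁴.
θ = T·L/(G·J) = 4364 × 0.657 / (40.8×10⁹ × 4.893×10^-6) = 0.01436 rad.

0.823°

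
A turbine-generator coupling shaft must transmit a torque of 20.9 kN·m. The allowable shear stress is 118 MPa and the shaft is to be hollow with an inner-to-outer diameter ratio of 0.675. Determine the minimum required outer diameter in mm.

104 mm

For a hollow shaft with d_i/d_o = 0.675: τ_max = 16T/(π d_o³ (1−k⁴)), so d_o = [16T/(π τ_allow (1−k⁴))]^(1/3) = [16·20900/(π·1.18×10^8·0.7924)]^(1/3) = 0.1044 m.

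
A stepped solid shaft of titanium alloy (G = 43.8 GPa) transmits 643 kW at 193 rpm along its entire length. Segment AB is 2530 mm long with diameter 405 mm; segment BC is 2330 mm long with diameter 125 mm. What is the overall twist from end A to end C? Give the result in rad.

ω = 2π·193/60 = 20.21 rad/s, so T = P/ω = 643×10³ / 20.21 = 31810 N·m.
J_AB = π(0.405)⁴/32 = 2.64×10^-3 m⁴; J_BC = π(0.125)⁴/32 = 2.40×10^-5 m⁴.
θ = (T/G)·Σ L_i/J_i = (31810/43.8×10⁹)·(2.53/2.64×10^-3 + 2.33/2.40×10^-5) = 0.07131 rad.

0.0713 rad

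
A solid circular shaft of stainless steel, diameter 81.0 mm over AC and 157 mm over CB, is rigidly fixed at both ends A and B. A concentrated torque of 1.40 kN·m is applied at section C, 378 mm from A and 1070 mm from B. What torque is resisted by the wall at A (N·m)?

Compatibility: T_A·a/J_AC = T_B·b/J_CB with T_A + T_B = T₀.
J_AC = 4.23×10^-6 m⁴, J_CB = 5.96×10^-5 m⁴, so T_A = T₀·(J_AC/a)/((J_AC/a)+(J_CB/b)) = 233.9 N·m, T_B = 1166 N·m.

234 N·m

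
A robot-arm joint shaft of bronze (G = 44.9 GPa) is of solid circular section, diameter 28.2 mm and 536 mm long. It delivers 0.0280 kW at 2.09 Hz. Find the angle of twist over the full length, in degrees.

ω = 2π·2.09 = 13.13 rad/s, so T = P/ω = 0.0280×10³ / 13.13 = 2.132 N·m.
J = πd⁴/32 = π(0.0282)⁴/32 = 6.209×10^-8 m⁴.
θ = T·L/(G·J) = 2.132 × 0.536 / (44.9×10⁹ × 6.209×10^-8) = 4.100×10^-4 rad.

0.0235°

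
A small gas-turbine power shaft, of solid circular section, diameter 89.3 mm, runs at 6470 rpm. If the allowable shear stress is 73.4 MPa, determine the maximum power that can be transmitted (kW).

J = πd⁴/32 = π(0.0893)⁴/32 = 6.243×10^-6 m⁴.
T_max = τ_allow·J/r = 7.34×10^7 × 6.243×10^-6 / 0.0446 = 10260 N·m.
ω = 2π·6470/60 = 677.5 rad/s, so P_max = T_max·ω = 6.954×10^6 W.

6950 kW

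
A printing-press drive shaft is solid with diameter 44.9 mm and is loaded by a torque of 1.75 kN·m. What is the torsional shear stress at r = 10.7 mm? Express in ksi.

J = πd⁴/32 = π(0.0449)⁴/32 = 3.990×10^-7 m⁴.
Shear stress varies linearly with radius: τ = T·r/J = 1750 × 0.0107 / 3.990×10^-7 = 4.693×10^7 Pa.

6.81 ksi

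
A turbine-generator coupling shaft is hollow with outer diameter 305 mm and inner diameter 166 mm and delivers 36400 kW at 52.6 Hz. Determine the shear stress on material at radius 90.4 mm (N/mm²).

ω = 2π·52.6 = 330.5 rad/s, so T = P/ω = 36400×10³ / 330.5 = 110100 N·m.
J = π(d_o⁴ − d_i⁴)/32 = π(0.305⁴ − 0.166⁴)/32 = 7.750×10^-4 m⁴.
Shear stress varies linearly with radius: τ = T·r/J = 110100 × 0.0904 / 7.750×10^-4 = 1.285×10^7 Pa.

12.8 N/mm²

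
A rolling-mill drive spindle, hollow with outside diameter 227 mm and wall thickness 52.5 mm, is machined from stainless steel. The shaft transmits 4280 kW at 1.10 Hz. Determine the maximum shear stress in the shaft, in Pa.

2.94e8 Pa

ω = 2π·1.10 = 6.912 rad/s, so T = P/ω = 4280×10³ / 6.912 = 619300 N·m.
J = π(d_o⁴ − d_i⁴)/32 = π(0.227⁴ − 0.122⁴)/32 = 2.389×10^-4 m⁴.
τ_max = T·r/J = 619300 × 0.114 / 2.389×10^-4 = 2.942×10^8 Pa.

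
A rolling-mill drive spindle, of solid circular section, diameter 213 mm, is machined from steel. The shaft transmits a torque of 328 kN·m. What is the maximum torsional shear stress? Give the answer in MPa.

J = πd⁴/32 = π(0.213)⁴/32 = 2.021×10^-4 m⁴.
τ_max = T·r/J = 328000 × 0.106 / 2.021×10^-4 = 1.729×10^8 Pa.

173 MPa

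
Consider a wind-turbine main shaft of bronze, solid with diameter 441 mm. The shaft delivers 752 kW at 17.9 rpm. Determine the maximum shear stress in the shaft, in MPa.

ω = 2π·17.9/60 = 1.874 rad/s, so T = P/ω = 752×10³ / 1.874 = 401200 N·m.
J = πd⁴/32 = π(0.441)⁴/32 = 3.713×10^-3 m⁴.
τ_max = T·r/J = 401200 × 0.221 / 3.713×10^-3 = 2.382×10^7 Pa.

23.8 MPa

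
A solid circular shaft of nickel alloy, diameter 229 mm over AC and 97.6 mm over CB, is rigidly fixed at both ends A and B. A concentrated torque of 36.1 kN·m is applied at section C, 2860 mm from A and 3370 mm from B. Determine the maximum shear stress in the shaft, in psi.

Compatibility: T_A·a/J_AC = T_B·b/J_CB with T_A + T_B = T₀.
J_AC = 2.70×10^-4 m⁴, J_CB = 8.91×10^-6 m⁴, so T_A = T₀·(J_AC/a)/((J_AC/a)+(J_CB/b)) = 35120 N·m, T_B = 983.3 N·m.
τ in each portion: τ_AC = 1.49×10^7 Pa, τ_CB = 5.39×10^6 Pa; maximum is in AC.
τ_max = T_AC·r/J = 35120·0.115/2.70×10^-4 = 1.489×10^7 Pa.

2160 psi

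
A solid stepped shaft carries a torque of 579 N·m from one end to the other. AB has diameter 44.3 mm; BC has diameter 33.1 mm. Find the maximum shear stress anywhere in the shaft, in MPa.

Under the same torque, τ_max = 16T/(πd³) is largest where d is smallest — segment BC (d = 33.1 mm).
τ_max = 16·579.0/(π·(0.0331)³) = 8.131×10^7 Pa.

81.3 MPa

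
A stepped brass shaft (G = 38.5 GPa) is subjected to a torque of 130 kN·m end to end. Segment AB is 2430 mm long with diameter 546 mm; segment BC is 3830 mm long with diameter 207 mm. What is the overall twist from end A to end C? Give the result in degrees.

J_AB = π(0.546)⁴/32 = 8.73×10^-3 m⁴; J_BC = π(0.207)⁴/32 = 1.80×10^-4 m⁴.
θ = (T/G)·Σ L_i/J_i = (130000/38.5×10⁹)·(2.43/8.73×10^-3 + 3.83/1.80×10^-4) = 0.07269 rad.

4.16°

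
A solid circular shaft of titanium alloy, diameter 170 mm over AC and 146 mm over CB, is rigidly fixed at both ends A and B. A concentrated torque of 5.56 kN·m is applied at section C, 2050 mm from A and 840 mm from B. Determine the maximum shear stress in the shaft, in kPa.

5190 kPa

Compatibility: T_A·a/J_AC = T_B·b/J_CB with T_A + T_B = T₀.
J_AC = 8.20×10^-5 m⁴, J_CB = 4.46×10^-5 m⁴, so T_A = T₀·(J_AC/a)/((J_AC/a)+(J_CB/b)) = 2389 N·m, T_B = 3171 N·m.
τ in each portion: τ_AC = 2.48×10^6 Pa, τ_CB = 5.19×10^6 Pa; maximum is in CB.
τ_max = T_CB·r/J = 3171·0.0730/4.46×10^-5 = 5.190×10^6 Pa.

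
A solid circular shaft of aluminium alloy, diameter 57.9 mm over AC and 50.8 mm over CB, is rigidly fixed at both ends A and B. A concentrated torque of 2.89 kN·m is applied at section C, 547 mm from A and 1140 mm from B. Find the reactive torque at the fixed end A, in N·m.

Compatibility: T_A·a/J_AC = T_B·b/J_CB with T_A + T_B = T₀.
J_AC = 1.10×10^-6 m⁴, J_CB = 6.54×10^-7 m⁴, so T_A = T₀·(J_AC/a)/((J_AC/a)+(J_CB/b)) = 2250 N·m, T_B = 639.8 N·m.

2250 N·m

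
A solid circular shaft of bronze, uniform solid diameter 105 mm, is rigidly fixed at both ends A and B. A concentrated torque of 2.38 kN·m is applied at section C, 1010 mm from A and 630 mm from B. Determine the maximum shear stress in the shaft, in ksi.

With uniform GJ and both ends fixed, compatibility θ_AC = θ_CB gives T_A·a = T_B·b, together with T_A + T_B = T₀.
T_A = T₀·b/(a+b) = 2380·630/1640 = 914.3 N·m; T_B = 1466 N·m.
τ in each portion: τ_AC = 4.02×10^6 Pa, τ_CB = 6.45×10^6 Pa; maximum is in CB.
τ_max = T_CB·r/J = 1466·0.0525/1.19×10^-5 = 6.448×10^6 Pa.

0.935 ksi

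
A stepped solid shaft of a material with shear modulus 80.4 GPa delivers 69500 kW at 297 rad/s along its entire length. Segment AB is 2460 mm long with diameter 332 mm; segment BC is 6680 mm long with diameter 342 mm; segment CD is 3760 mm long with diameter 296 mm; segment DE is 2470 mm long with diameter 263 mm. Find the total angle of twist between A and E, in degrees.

ω = 297 rad/s, so T = P/ω = 69500×10³ / 297.0 = 234000 N·m.
J_AB = π(0.332)⁴/32 = 1.19×10^-3 m⁴; J_BC = π(0.342)⁴/32 = 1.34×10^-3 m⁴; J_CD = π(0.296)⁴/32 = 7.54×10^-4 m⁴; J_DE = π(0.263)⁴/32 = 4.70×10^-4 m⁴.
θ = (T/G)·Σ L_i/J_i = (234000/80.4×10⁹)·(2.46/1.19×10^-3 + 6.68/1.34×10^-3 + 3.76/7.54×10^-4 + 2.47/4.70×10^-4) = 0.05031 rad.

2.88°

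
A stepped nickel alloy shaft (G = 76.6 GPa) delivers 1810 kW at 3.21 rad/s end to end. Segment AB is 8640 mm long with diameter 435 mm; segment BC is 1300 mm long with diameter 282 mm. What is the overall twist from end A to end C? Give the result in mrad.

ω = 3.21 rad/s, so T = P/ω = 1810×10³ / 3.210 = 563900 N·m.
J_AB = π(0.435)⁴/32 = 3.52×10^-3 m⁴; J_BC = π(0.282)⁴/32 = 6.21×10^-4 m⁴.
θ = (T/G)·Σ L_i/J_i = (563900/76.6×10⁹)·(8.64/3.52×10^-3 + 1.30/6.21×10^-4) = 0.03351 rad.

33.5 mrad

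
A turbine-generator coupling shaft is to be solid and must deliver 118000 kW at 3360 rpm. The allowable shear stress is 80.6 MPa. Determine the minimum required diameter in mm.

ω = 2π·3360/60 = 351.9 rad/s, so T = P/ω = 118000×10³ / 351.9 = 335400 N·m.
For a solid shaft τ_max = 16T/(πd³), so d = (16T/(π τ_allow))^(1/3) = (16·335400/(π·8.06×10^7))^(1/3) = 0.2767 m.

277 mm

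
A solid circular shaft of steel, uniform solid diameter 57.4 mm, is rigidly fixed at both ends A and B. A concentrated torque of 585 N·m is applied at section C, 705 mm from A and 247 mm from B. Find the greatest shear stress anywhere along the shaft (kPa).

With uniform GJ and both ends fixed, compatibility θ_AC = θ_CB gives T_A·a = T_B·b, together with T_A + T_B = T₀.
T_A = T₀·b/(a+b) = 585.0·247/952.0 = 151.8 N·m; T_B = 433.2 N·m.
τ in each portion: τ_AC = 4.09×10^6 Pa, τ_CB = 1.17×10^7 Pa; maximum is in CB.
τ_max = T_CB·r/J = 433.2·0.0287/1.07×10^-6 = 1.167×10^7 Pa.

11700 kPa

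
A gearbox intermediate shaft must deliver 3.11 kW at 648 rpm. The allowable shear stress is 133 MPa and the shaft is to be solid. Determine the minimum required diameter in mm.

ω = 2π·648/60 = 67.86 rad/s, so T = P/ω = 3.11×10³ / 67.86 = 45.83 N·m.
For a solid shaft τ_max = 16T/(πd³), so d = (16T/(π τ_allow))^(1/3) = (16·45.83/(π·1.33×10^8))^(1/3) = 0.01206 m.

12.1 mm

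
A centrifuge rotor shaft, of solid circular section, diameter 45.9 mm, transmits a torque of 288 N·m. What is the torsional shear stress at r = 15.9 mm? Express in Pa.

J = πd⁴/32 = π(0.0459)⁴/32 = 4.358×10^-7 m⁴.
Shear stress varies linearly with radius: τ = T·r/J = 288.0 × 0.0159 / 4.358×10^-7 = 1.051×10^7 Pa.

1.05e7 Pa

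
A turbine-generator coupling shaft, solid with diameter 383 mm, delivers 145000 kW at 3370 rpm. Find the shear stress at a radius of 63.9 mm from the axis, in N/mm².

12.4 N/mm²

ω = 2π·3370/60 = 352.9 rad/s, so T = P/ω = 145000×10³ / 352.9 = 410900 N·m.
J = πd⁴/32 = π(0.383)⁴/32 = 2.112×10^-3 m⁴.
Shear stress varies linearly with radius: τ = T·r/J = 410900 × 0.0639 / 2.112×10^-3 = 1.243×10^7 Pa.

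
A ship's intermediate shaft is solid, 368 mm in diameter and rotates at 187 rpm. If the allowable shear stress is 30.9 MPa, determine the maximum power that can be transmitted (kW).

5920 kW

J = πd⁴/32 = π(0.368)⁴/32 = 1.800×10^-3 m⁴.
T_max = τ_allow·J/r = 3.09×10^7 × 1.800×10^-3 / 0.184 = 302400 N·m.
ω = 2π·187/60 = 19.58 rad/s, so P_max = T_max·ω = 5.921×10^6 W.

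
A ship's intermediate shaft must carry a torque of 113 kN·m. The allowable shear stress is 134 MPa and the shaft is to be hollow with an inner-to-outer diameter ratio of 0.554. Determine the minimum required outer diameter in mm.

For a hollow shaft with d_i/d_o = 0.554: τ_max = 16T/(π d_o³ (1−k⁴)), so d_o = [16T/(π τ_allow (1−k⁴))]^(1/3) = [16·113000/(π·1.34×10^8·0.9058)]^(1/3) = 0.1680 m.

168 mm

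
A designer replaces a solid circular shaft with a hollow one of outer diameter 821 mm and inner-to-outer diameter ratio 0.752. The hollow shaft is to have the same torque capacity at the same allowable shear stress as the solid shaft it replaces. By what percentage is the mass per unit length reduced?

Equal τ_max and T ⇒ the solid shaft needs d_s³ = d_o³(1−k⁴), so d_s = 821·(1−0.752⁴)^(1/3) = 722.0 mm.
Area ratio A_h/A_s = d_o²(1−k²)/d_s² = (1−k²)/(1−k⁴)^(2/3) = 0.5618.
Mass saving = 1 − 0.5618 = 43.8 %.

43.8 %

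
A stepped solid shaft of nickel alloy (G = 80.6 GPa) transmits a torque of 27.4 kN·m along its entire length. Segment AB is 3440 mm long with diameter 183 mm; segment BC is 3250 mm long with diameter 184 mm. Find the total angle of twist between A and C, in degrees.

1.17°

J_AB = π(0.183)⁴/32 = 1.10×10^-4 m⁴; J_BC = π(0.184)⁴/32 = 1.13×10^-4 m⁴.
θ = (T/G)·Σ L_i/J_i = (27400/80.6×10⁹)·(3.44/1.10×10^-4 + 3.25/1.13×10^-4) = 0.02044 rad.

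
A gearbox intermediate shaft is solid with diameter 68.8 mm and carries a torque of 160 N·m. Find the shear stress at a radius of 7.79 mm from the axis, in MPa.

J = πd⁴/32 = π(0.0688)⁴/32 = 2.200×10^-6 m⁴.
Shear stress varies linearly with radius: τ = T·r/J = 160.0 × 0.00779 / 2.200×10^-6 = 5.666×10^5 Pa.

0.567 MPa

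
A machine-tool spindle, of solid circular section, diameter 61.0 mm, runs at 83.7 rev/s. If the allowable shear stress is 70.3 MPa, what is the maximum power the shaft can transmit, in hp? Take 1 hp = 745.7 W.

2210 hp

J = πd⁴/32 = π(0.0610)⁴/32 = 1.359×10^-6 m⁴.
T_max = τ_allow·J/r = 7.03×10^7 × 1.359×10^-6 / 0.0305 = 3133 N·m.
ω = 2π·83.7 = 525.9 rad/s, so P_max = T_max·ω = 1.648×10^6 W.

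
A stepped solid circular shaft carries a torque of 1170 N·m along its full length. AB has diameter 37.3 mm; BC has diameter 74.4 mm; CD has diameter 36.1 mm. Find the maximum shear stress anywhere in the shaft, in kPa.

127000 kPa

Under the same torque, τ_max = 16T/(πd³) is largest where d is smallest — segment CD (d = 36.1 mm).
τ_max = 16·1170/(π·(0.0361)³) = 1.267×10^8 Pa.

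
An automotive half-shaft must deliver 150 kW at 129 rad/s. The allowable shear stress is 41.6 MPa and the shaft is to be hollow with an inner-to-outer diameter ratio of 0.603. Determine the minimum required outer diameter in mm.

ω = 129 rad/s, so T = P/ω = 150×10³ / 129.0 = 1163 N·m.
For a hollow shaft with d_i/d_o = 0.603: τ_max = 16T/(π d_o³ (1−k⁴)), so d_o = [16T/(π τ_allow (1−k⁴))]^(1/3) = [16·1163/(π·4.16×10^7·0.8678)]^(1/3) = 0.05474 m.

54.7 mm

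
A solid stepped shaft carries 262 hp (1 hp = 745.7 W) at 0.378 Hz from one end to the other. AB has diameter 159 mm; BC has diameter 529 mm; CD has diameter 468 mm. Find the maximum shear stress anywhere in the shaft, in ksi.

15.1 ksi

ω = 2π·0.378 = 2.375 rad/s, so T = P/ω = 262×745.7 / 2.375 = 82260 N·m.
Under the same torque, τ_max = 16T/(πd³) is largest where d is smallest — segment AB (d = 159 mm).
τ_max = 16·82260/(π·(0.159)³) = 1.042×10^8 Pa.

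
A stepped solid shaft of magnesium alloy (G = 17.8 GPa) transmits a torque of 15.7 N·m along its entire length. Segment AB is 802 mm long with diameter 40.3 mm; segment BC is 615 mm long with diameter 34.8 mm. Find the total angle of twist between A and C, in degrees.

0.372°

J_AB = π(0.0403)⁴/32 = 2.59×10^-7 m⁴; J_BC = π(0.0348)⁴/32 = 1.44×10^-7 m⁴.
θ = (T/G)·Σ L_i/J_i = (15.70/17.8×10⁹)·(0.802/2.59×10^-7 + 0.615/1.44×10^-7) = 6.499×10^-3 rad.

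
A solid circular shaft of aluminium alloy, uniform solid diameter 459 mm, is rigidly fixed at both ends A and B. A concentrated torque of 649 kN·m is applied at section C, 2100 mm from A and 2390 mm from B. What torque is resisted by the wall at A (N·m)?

345000 N·m

With uniform GJ and both ends fixed, compatibility θ_AC = θ_CB gives T_A·a = T_B·b, together with T_A + T_B = T₀.
T_A = T₀·b/(a+b) = 649000·2390/4490 = 345500 N·m; T_B = 303500 N·m.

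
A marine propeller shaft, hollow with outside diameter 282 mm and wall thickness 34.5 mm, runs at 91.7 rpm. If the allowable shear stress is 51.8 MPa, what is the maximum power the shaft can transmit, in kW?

J = π(d_o⁴ − d_i⁴)/32 = π(0.282⁴ − 0.213⁴)/32 = 4.188×10^-4 m⁴.
T_max = τ_allow·J/r = 5.18×10^7 × 4.188×10^-4 / 0.141 = 153900 N·m.
ω = 2π·91.7/60 = 9.603 rad/s, so P_max = T_max·ω = 1.477×10^6 W.

1480 kW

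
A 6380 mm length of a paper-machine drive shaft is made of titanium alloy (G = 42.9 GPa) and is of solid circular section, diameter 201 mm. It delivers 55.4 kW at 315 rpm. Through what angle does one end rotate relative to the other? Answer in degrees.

ω = 2π·315/60 = 32.99 rad/s, so T = P/ω = 55.4×10³ / 32.99 = 1679 N·m.
J = πd⁴/32 = π(0.201)⁴/32 = 1.602×10^-4 m⁴.
θ = T·L/(G·J) = 1679 × 6.38 / (42.9×10⁹ × 1.602×10^-4) = 1.559×10^-3 rad.

0.0893°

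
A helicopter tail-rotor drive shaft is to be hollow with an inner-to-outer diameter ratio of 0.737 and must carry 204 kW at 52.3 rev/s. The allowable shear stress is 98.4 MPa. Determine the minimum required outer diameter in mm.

ω = 2π·52.3 = 328.6 rad/s, so T = P/ω = 204×10³ / 328.6 = 620.8 N·m.
For a hollow shaft with d_i/d_o = 0.737: τ_max = 16T/(π d_o³ (1−k⁴)), so d_o = [16T/(π τ_allow (1−k⁴))]^(1/3) = [16·620.8/(π·9.84×10^7·0.7050)]^(1/3) = 0.03572 m.

35.7 mm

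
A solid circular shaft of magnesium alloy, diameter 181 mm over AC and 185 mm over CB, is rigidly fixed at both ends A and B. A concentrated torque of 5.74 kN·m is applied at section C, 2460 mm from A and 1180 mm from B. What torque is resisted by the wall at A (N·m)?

1750 N·m

Compatibility: T_A·a/J_AC = T_B·b/J_CB with T_A + T_B = T₀.
J_AC = 1.05×10^-4 m⁴, J_CB = 1.15×10^-4 m⁴, so T_A = T₀·(J_AC/a)/((J_AC/a)+(J_CB/b)) = 1753 N·m, T_B = 3987 N·m.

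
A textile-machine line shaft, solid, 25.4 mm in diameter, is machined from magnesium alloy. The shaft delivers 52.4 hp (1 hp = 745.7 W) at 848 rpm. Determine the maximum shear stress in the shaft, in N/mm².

137 N/mm²

ω = 2π·848/60 = 88.80 rad/s, so T = P/ω = 52.4×745.7 / 88.80 = 440.0 N·m.
J = πd⁴/32 = π(0.0254)⁴/32 = 4.086×10^-8 m⁴.
τ_max = T·r/J = 440.0 × 0.0127 / 4.086×10^-8 = 1.368×10^8 Pa.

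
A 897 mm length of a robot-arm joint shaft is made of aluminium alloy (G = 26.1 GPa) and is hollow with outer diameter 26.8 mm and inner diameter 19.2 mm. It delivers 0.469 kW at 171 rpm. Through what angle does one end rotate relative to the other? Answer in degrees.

1.38°

ω = 2π·171/60 = 17.91 rad/s, so T = P/ω = 0.469×10³ / 17.91 = 26.19 N·m.
J = π(d_o⁴ − d_i⁴)/32 = π(0.0268⁴ − 0.0192⁴)/32 = 3.730×10^-8 m⁴.
θ = T·L/(G·J) = 26.19 × 0.897 / (26.1×10⁹ × 3.730×10^-8) = 0.02413 rad.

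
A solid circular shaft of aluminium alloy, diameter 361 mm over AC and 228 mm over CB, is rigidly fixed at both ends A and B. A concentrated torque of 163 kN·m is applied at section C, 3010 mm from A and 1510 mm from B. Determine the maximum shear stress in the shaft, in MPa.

16.9 MPa

Compatibility: T_A·a/J_AC = T_B·b/J_CB with T_A + T_B = T₀.
J_AC = 1.67×10^-3 m⁴, J_CB = 2.65×10^-4 m⁴, so T_A = T₀·(J_AC/a)/((J_AC/a)+(J_CB/b)) = 123700 N·m, T_B = 39250 N·m.
τ in each portion: τ_AC = 1.34×10^7 Pa, τ_CB = 1.69×10^7 Pa; maximum is in CB.
τ_max = T_CB·r/J = 39250·0.114/2.65×10^-4 = 1.687×10^7 Pa.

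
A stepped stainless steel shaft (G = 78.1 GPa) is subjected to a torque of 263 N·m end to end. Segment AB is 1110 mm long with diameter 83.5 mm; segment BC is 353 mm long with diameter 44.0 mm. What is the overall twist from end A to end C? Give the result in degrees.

0.230°

J_AB = π(0.0835)⁴/32 = 4.77×10^-6 m⁴; J_BC = π(0.0440)⁴/32 = 3.68×10^-7 m⁴.
θ = (T/G)·Σ L_i/J_i = (263.0/78.1×10⁹)·(1.11/4.77×10^-6 + 0.353/3.68×10^-7) = 4.014×10^-3 rad.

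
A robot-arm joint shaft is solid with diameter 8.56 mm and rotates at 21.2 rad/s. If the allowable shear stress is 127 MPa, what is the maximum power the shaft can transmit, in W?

332 W

J = πd⁴/32 = π(0.00856)⁴/32 = 5.271×10^-10 m⁴.
T_max = τ_allow·J/r = 1.27×10^8 × 5.271×10^-10 / 0.00428 = 15.64 N·m.
ω = 21.2 rad/s, so P_max = T_max·ω = 331.6 W.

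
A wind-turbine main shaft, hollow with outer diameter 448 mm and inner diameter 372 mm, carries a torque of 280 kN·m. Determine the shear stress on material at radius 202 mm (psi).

3950 psi

J = π(d_o⁴ − d_i⁴)/32 = π(0.448⁴ − 0.372⁴)/32 = 2.075×10^-3 m⁴.
Shear stress varies linearly with radius: τ = T·r/J = 280000 × 0.202 / 2.075×10^-3 = 2.726×10^7 Pa.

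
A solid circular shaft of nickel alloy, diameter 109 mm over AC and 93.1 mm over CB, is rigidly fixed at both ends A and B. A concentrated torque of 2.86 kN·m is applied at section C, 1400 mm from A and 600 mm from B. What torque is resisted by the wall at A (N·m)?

1280 N·m

Compatibility: T_A·a/J_AC = T_B·b/J_CB with T_A + T_B = T₀.
J_AC = 1.39×10^-5 m⁴, J_CB = 7.38×10^-6 m⁴, so T_A = T₀·(J_AC/a)/((J_AC/a)+(J_CB/b)) = 1276 N·m, T_B = 1584 N·m.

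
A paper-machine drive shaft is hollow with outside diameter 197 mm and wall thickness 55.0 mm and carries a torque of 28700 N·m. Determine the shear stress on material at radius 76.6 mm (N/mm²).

J = π(d_o⁴ − d_i⁴)/32 = π(0.197⁴ − 0.0870⁴)/32 = 1.422×10^-4 m⁴.
Shear stress varies linearly with radius: τ = T·r/J = 28700 × 0.0766 / 1.422×10^-4 = 1.546×10^7 Pa.

15.5 N/mm²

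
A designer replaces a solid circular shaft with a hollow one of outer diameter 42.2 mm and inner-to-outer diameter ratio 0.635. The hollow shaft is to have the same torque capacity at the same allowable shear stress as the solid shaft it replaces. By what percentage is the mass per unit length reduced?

32.8 %

Equal τ_max and T ⇒ the solid shaft needs d_s³ = d_o³(1−k⁴), so d_s = 42.2·(1−0.635⁴)^(1/3) = 39.78 mm.
Area ratio A_h/A_s = d_o²(1−k²)/d_s² = (1−k²)/(1−k⁴)^(2/3) = 0.6717.
Mass saving = 1 − 0.6717 = 32.8 %.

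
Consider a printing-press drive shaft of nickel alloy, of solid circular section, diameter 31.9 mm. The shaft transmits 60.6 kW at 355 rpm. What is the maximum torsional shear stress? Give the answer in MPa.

ω = 2π·355/60 = 37.18 rad/s, so T = P/ω = 60.6×10³ / 37.18 = 1630 N·m.
J = πd⁴/32 = π(0.0319)⁴/32 = 1.017×10^-7 m⁴.
τ_max = T·r/J = 1630 × 0.0159 / 1.017×10^-7 = 2.557×10^8 Pa.

256 MPa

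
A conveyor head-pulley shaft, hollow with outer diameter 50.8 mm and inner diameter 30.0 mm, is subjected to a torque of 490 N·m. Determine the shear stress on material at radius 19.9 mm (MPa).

17.0 MPa

J = π(d_o⁴ − d_i⁴)/32 = π(0.0508⁴ − 0.0300⁴)/32 = 5.743×10^-7 m⁴.
Shear stress varies linearly with radius: τ = T·r/J = 490.0 × 0.0199 / 5.743×10^-7 = 1.698×10^7 Pa.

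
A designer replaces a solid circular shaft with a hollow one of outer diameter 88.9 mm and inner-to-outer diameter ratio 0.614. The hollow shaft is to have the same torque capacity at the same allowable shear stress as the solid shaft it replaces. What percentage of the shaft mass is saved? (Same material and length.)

Equal τ_max and T ⇒ the solid shaft needs d_s³ = d_o³(1−k⁴), so d_s = 88.9·(1−0.614⁴)^(1/3) = 84.47 mm.
Area ratio A_h/A_s = d_o²(1−k²)/d_s² = (1−k²)/(1−k⁴)^(2/3) = 0.6900.
Mass saving = 1 − 0.6900 = 31.0 %.

31.0 %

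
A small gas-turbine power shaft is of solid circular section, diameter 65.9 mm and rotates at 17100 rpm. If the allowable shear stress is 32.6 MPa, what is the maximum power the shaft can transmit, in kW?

J = πd⁴/32 = π(0.0659)⁴/32 = 1.852×10^-6 m⁴.
T_max = τ_allow·J/r = 3.26×10^7 × 1.852×10^-6 / 0.0330 = 1832 N·m.
ω = 2π·17100/60 = 1791 rad/s, so P_max = T_max·ω = 3.280×10^6 W.

3280 kW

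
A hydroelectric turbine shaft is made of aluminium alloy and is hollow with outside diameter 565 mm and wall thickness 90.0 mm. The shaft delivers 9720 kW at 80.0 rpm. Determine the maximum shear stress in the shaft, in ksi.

ω = 2π·80.0/60 = 8.378 rad/s, so T = P/ω = 9720×10³ / 8.378 = 1.160e6 N·m.
J = π(d_o⁴ − d_i⁴)/32 = π(0.565⁴ − 0.385⁴)/32 = 7.847×10^-3 m⁴.
τ_max = T·r/J = 1.160e6 × 0.282 / 7.847×10^-3 = 4.177×10^7 Pa.

6.06 ksi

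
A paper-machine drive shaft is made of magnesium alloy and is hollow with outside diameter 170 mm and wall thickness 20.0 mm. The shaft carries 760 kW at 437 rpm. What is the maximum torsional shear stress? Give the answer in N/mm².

26.2 N/mm²

ω = 2π·437/60 = 45.76 rad/s, so T = P/ω = 760×10³ / 45.76 = 16610 N·m.
J = π(d_o⁴ − d_i⁴)/32 = π(0.170⁴ − 0.130⁴)/32 = 5.396×10^-5 m⁴.
τ_max = T·r/J = 16610 × 0.0850 / 5.396×10^-5 = 2.616×10^7 Pa.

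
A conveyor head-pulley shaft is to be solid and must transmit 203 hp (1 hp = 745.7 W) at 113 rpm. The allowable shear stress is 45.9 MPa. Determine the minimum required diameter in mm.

112 mm

ω = 2π·113/60 = 11.83 rad/s, so T = P/ω = 203×745.7 / 11.83 = 12790 N·m.
For a solid shaft τ_max = 16T/(πd³), so d = (16T/(π τ_allow))^(1/3) = (16·12790/(π·4.59×10^7))^(1/3) = 0.1124 m.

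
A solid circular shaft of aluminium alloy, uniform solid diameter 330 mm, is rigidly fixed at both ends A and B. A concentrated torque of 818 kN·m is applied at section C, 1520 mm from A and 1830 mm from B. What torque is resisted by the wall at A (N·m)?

447000 N·m

With uniform GJ and both ends fixed, compatibility θ_AC = θ_CB gives T_A·a = T_B·b, together with T_A + T_B = T₀.
T_A = T₀·b/(a+b) = 818000·1830/3350 = 446800 N·m; T_B = 371200 N·m.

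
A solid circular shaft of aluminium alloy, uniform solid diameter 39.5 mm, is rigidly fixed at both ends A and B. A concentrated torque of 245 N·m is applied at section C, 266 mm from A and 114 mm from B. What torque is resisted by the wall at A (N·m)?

With uniform GJ and both ends fixed, compatibility θ_AC = θ_CB gives T_A·a = T_B·b, together with T_A + T_B = T₀.
T_A = T₀·b/(a+b) = 245.0·114/380.0 = 73.50 N·m; T_B = 171.5 N·m.

73.5 N·m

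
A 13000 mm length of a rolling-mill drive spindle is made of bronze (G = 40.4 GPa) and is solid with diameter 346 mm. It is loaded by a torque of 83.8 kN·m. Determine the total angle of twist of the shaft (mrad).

19.2 mrad

J = πd⁴/32 = π(0.346)⁴/32 = 1.407×10^-3 m⁴.
θ = T·L/(G·J) = 83800 × 13.0 / (40.4×10⁹ × 1.407×10^-3) = 0.01916 rad.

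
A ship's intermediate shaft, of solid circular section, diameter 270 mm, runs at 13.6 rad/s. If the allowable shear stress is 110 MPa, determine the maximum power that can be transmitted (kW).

5780 kW

J = πd⁴/32 = π(0.270)⁴/32 = 5.217×10^-4 m⁴.
T_max = τ_allow·J/r = 1.10×10^8 × 5.217×10^-4 / 0.135 = 425100 N·m.
ω = 13.6 rad/s, so P_max = T_max·ω = 5.782×10^6 W.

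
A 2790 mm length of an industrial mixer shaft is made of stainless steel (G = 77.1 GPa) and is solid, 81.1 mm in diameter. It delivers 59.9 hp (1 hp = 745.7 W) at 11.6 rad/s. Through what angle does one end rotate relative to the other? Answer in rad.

0.0328 rad

ω = 11.6 rad/s, so T = P/ω = 59.9×745.7 / 11.60 = 3851 N·m.
J = πd⁴/32 = π(0.0811)⁴/32 = 4.247×10^-6 m⁴.
θ = T·L/(G·J) = 3851 × 2.79 / (77.1×10⁹ × 4.247×10^-6) = 0.03281 rad.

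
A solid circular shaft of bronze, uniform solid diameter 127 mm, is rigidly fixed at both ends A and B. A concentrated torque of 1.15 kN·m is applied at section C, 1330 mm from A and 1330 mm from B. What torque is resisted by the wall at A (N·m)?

With uniform GJ and both ends fixed, compatibility θ_AC = θ_CB gives T_A·a = T_B·b, together with T_A + T_B = T₀.
T_A = T₀·b/(a+b) = 1150·1330/2660 = 575.0 N·m; T_B = 575.0 N·m.

575 N·m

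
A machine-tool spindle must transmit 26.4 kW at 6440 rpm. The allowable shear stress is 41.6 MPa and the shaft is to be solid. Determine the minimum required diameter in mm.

16.9 mm

ω = 2π·6440/60 = 674.4 rad/s, so T = P/ω = 26.4×10³ / 674.4 = 39.15 N·m.
For a solid shaft τ_max = 16T/(πd³), so d = (16T/(π τ_allow))^(1/3) = (16·39.15/(π·4.16×10^7))^(1/3) = 0.01686 m.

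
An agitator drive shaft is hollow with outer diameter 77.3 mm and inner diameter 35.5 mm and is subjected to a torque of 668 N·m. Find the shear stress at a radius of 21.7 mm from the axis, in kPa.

J = π(d_o⁴ − d_i⁴)/32 = π(0.0773⁴ − 0.0355⁴)/32 = 3.349×10^-6 m⁴.
Shear stress varies linearly with radius: τ = T·r/J = 668.0 × 0.0217 / 3.349×10^-6 = 4.328×10^6 Pa.

4330 kPa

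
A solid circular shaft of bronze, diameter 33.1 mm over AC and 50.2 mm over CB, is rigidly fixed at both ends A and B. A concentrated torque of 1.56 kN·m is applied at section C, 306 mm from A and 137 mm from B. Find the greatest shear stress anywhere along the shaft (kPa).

57900 kPa

Compatibility: T_A·a/J_AC = T_B·b/J_CB with T_A + T_B = T₀.
J_AC = 1.18×10^-7 m⁴, J_CB = 6.23×10^-7 m⁴, so T_A = T₀·(J_AC/a)/((J_AC/a)+(J_CB/b)) = 121.7 N·m, T_B = 1438 N·m.
τ in each portion: τ_AC = 1.71×10^7 Pa, τ_CB = 5.79×10^7 Pa; maximum is in CB.
τ_max = T_CB·r/J = 1438·0.0251/6.23×10^-7 = 5.790×10^7 Pa.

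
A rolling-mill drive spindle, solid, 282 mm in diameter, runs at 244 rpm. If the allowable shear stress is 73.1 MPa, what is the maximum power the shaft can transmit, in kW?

J = πd⁴/32 = π(0.282)⁴/32 = 6.209×10^-4 m⁴.
T_max = τ_allow·J/r = 7.31×10^7 × 6.209×10^-4 / 0.141 = 321900 N·m.
ω = 2π·244/60 = 25.55 rad/s, so P_max = T_max·ω = 8.225×10^6 W.

8220 kW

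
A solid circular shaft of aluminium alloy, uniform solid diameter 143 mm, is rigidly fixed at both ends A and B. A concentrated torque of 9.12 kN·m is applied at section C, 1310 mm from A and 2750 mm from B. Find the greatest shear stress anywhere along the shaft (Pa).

1.08e7 Pa

With uniform GJ and both ends fixed, compatibility θ_AC = θ_CB gives T_A·a = T_B·b, together with T_A + T_B = T₀.
T_A = T₀·b/(a+b) = 9120·2750/4060 = 6177 N·m; T_B = 2943 N·m.
τ in each portion: τ_AC = 1.08×10^7 Pa, τ_CB = 5.13×10^6 Pa; maximum is in AC.
τ_max = T_AC·r/J = 6177·0.0715/4.11×10^-5 = 1.076×10^7 Pa.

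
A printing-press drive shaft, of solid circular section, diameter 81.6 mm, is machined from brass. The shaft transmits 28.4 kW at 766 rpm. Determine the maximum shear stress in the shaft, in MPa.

3.32 MPa

ω = 2π·766/60 = 80.22 rad/s, so T = P/ω = 28.4×10³ / 80.22 = 354.0 N·m.
J = πd⁴/32 = π(0.0816)⁴/32 = 4.353×10^-6 m⁴.
τ_max = T·r/J = 354.0 × 0.0408 / 4.353×10^-6 = 3.319×10^6 Pa.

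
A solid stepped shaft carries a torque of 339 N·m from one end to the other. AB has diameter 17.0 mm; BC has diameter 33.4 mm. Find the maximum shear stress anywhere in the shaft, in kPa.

Under the same torque, τ_max = 16T/(πd³) is largest where d is smallest — segment AB (d = 17.0 mm).
τ_max = 16·339.0/(π·(0.0170)³) = 3.514×10^8 Pa.

351000 kPa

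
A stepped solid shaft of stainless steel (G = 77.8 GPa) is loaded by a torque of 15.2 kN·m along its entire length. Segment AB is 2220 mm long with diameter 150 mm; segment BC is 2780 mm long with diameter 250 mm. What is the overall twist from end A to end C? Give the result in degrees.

J_AB = π(0.150)⁴/32 = 4.97×10^-5 m⁴; J_BC = π(0.250)⁴/32 = 3.83×10^-4 m⁴.
θ = (T/G)·Σ L_i/J_i = (15200/77.8×10⁹)·(2.22/4.97×10^-5 + 2.78/3.83×10^-4) = 0.01014 rad.

0.581°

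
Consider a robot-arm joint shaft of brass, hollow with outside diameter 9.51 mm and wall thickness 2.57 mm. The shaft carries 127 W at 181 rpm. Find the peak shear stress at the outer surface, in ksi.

6.02 ksi

ω = 2π·181/60 = 18.95 rad/s, so T = P/ω = 127 / 18.95 = 6.700 N·m.
J = π(d_o⁴ − d_i⁴)/32 = π(0.00951⁴ − 0.00437⁴)/32 = 7.672×10^-10 m⁴.
τ_max = T·r/J = 6.700 × 0.00475 / 7.672×10^-10 = 4.153×10^7 Pa.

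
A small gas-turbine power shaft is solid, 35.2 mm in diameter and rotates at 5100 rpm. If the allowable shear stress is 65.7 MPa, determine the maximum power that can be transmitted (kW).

300 kW

J = πd⁴/32 = π(0.0352)⁴/32 = 1.507×10^-7 m⁴.
T_max = τ_allow·J/r = 6.57×10^7 × 1.507×10^-7 / 0.0176 = 562.6 N·m.
ω = 2π·5100/60 = 534.1 rad/s, so P_max = T_max·ω = 3.005×10^5 W.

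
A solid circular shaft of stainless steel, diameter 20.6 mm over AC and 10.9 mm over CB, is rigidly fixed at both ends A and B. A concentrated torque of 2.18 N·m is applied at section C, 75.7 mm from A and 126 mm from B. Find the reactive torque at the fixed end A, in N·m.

2.08 N·m

Compatibility: T_A·a/J_AC = T_B·b/J_CB with T_A + T_B = T₀.
J_AC = 1.77×10^-8 m⁴, J_CB = 1.39×10^-9 m⁴, so T_A = T₀·(J_AC/a)/((J_AC/a)+(J_CB/b)) = 2.082 N·m, T_B = 0.09805 N·m.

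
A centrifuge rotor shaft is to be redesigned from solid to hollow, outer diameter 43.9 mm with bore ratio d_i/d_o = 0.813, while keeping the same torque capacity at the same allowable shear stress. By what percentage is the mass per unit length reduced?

Equal τ_max and T ⇒ the solid shaft needs d_s³ = d_o³(1−k⁴), so d_s = 43.9·(1−0.813⁴)^(1/3) = 36.25 mm.
Area ratio A_h/A_s = d_o²(1−k²)/d_s² = (1−k²)/(1−k⁴)^(2/3) = 0.4972.
Mass saving = 1 − 0.4972 = 50.3 %.

50.3 %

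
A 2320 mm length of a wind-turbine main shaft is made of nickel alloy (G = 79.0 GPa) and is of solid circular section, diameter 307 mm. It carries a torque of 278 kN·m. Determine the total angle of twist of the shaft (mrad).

9.36 mrad

J = πd⁴/32 = π(0.307)⁴/32 = 8.721×10^-4 m⁴.
θ = T·L/(G·J) = 278000 × 2.32 / (79.0×10⁹ × 8.721×10^-4) = 9.362×10^-3 rad.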